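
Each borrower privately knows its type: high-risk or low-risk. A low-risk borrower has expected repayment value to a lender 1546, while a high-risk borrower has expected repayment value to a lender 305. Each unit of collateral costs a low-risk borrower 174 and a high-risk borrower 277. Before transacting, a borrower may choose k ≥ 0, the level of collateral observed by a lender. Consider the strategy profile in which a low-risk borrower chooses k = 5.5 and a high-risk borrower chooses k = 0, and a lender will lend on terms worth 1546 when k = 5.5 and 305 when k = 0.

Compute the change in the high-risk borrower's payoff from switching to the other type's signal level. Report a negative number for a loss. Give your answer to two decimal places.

-282.50

Playing k = 0 the high-risk borrower receives 305.
Deviating to k = 5.5 brings payment 1546 at cost 277 × 5.5 = 1523.5, netting 22.5.
Gain from deviating: 22.5 − 305 = -282.50.
The gain is negative, so the high-risk type's incentive-compatibility constraint is satisfied.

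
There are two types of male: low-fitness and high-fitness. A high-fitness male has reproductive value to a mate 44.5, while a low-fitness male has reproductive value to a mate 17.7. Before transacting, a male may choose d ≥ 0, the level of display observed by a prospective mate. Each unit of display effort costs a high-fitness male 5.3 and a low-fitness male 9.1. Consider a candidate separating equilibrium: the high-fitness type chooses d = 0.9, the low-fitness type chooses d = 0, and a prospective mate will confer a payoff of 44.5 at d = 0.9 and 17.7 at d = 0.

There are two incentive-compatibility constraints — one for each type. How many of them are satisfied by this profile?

1

Low-fitness type: stay at 0 → 17.7; mimic → 44.5 − 9.1 × 0.9 = 36.31. IC fails (17.7 < 36.31).
High-fitness type: signal → 44.5 − 5.3 × 0.9 = 39.73; deviate to 0 → 17.7. IC holds (39.73 ≥ 17.7).
1 of 2 constraints hold, so this profile is not an equilibrium.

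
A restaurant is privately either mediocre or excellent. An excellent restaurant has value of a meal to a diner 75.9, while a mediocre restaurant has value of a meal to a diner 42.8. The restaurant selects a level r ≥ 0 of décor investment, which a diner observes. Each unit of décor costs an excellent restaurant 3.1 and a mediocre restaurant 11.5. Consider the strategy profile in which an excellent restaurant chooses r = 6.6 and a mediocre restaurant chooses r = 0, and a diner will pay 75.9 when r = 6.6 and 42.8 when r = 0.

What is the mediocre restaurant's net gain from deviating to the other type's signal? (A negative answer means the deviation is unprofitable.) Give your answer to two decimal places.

Playing r = 0 the mediocre restaurant receives 42.8.
Deviating to r = 6.6 brings payment 75.9 at cost 11.5 × 6.6 = 75.9, netting 0.
Gain from deviating: 0 − 42.8 = -42.80.
The gain is negative, so the mediocre type's incentive-compatibility constraint is satisfied.

-42.80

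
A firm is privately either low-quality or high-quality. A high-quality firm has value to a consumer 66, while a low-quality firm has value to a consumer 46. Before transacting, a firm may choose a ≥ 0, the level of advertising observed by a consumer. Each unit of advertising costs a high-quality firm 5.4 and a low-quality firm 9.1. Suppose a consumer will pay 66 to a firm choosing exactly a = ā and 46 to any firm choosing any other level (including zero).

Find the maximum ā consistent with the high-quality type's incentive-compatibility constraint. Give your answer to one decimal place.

Choosing ā yields the high-quality type 66 − 5.4·ā; choosing zero yields 46.
The high-quality type is indifferent at 66 − 5.4·ā = 46, i.e. ā = (66 − 46) / 5.4 ≈ 3.7.
For any ā above 3.7 the high-quality type would rather pool at zero, so separation collapses.

3.7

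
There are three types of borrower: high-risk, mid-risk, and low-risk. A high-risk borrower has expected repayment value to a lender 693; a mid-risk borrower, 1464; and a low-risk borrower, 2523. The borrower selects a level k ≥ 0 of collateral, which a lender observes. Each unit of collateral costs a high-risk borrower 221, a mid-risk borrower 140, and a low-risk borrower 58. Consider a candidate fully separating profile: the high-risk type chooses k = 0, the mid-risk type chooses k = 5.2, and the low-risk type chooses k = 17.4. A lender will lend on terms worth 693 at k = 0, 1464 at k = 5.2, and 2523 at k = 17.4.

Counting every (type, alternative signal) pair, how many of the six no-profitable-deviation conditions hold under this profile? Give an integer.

Mid-risk (own payoff 1464 − 140×5.2 = 736): to k=0 gives 693 → no gain ✓; to k=17.4 gives 2523 − 140×17.4 = 87 → no gain ✓.
Low-risk (own payoff 2523 − 58×17.4 = 1513.8): to k=0 gives 693 → no gain ✓; to k=5.2 gives 1464 − 58×5.2 = 1162.4 → no gain ✓.
High-risk (own payoff 693): to k=5.2 gives 1464 − 221×5.2 = 314.8 → no gain ✓; to k=17.4 gives 2523 − 221×17.4 = -1322.4 → no gain ✓.
6 of the 6 constraints hold; this profile is a separating equilibrium.

6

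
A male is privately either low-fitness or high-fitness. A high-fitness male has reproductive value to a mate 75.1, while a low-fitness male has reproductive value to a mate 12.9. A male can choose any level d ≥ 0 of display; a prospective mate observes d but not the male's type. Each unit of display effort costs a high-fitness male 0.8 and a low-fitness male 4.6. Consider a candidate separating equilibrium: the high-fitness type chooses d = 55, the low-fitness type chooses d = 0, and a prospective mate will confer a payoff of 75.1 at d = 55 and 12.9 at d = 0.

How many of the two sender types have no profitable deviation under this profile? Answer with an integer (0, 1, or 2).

2

Low-fitness type: stay at 0 → 12.9; mimic → 75.1 − 4.6 × 55 = -177.9. IC holds (12.9 ≥ -177.9).
High-fitness type: signal → 75.1 − 0.8 × 55 = 31.1; deviate to 0 → 12.9. IC holds (31.1 ≥ 12.9).
2 of 2 constraints hold, so this is a separating equilibrium.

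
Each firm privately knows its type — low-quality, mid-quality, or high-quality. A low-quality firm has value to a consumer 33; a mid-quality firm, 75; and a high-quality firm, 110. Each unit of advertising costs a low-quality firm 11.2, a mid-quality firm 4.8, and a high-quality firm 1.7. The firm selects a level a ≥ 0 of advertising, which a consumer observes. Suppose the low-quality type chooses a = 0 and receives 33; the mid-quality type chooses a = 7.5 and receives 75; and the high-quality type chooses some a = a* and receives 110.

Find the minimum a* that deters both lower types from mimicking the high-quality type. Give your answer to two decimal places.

14.79

Low-quality type (on-path payoff 33) won't mimic when 33 ≥ 110 − 11.2·a*, i.e. a* ≥ 6.88.
Mid-quality type (on-path payoff 75 − 4.8×7.5 = 39) won't mimic when 39 ≥ 110 − 4.8·a*, i.e. a* ≥ 14.79.
Both must hold, so a* = max(6.88, 14.79) = 14.79. The mid-quality type's constraint binds.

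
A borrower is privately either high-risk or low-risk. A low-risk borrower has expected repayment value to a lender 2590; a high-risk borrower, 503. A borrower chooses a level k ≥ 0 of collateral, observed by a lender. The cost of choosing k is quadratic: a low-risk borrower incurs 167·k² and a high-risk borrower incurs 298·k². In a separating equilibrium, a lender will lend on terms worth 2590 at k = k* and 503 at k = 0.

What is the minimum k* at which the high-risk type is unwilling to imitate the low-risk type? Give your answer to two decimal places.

The high-risk type at k = 0 receives 503; imitating at k* yields 2590 − 298·k*².
Indifference: 503 = 2590 − 298·k*², so k*² = (2590 − 503) / 298 ≈ 7.0034.
k* = √7.0034 ≈ 2.65.

2.65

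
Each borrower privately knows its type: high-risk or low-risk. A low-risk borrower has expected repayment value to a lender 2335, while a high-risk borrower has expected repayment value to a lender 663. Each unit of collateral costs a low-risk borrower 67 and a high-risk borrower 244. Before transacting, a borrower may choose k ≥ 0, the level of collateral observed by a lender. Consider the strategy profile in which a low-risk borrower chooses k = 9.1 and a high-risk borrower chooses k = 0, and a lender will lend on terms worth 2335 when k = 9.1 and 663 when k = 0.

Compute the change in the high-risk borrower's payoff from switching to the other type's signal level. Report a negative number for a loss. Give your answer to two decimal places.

-548.40

Playing k = 0 the high-risk borrower receives 663.
Deviating to k = 9.1 brings payment 2335 at cost 244 × 9.1 = 2220.4, netting 114.6.
Gain from deviating: 114.6 − 663 = -548.40.
The gain is negative, so the high-risk type's incentive-compatibility constraint is satisfied.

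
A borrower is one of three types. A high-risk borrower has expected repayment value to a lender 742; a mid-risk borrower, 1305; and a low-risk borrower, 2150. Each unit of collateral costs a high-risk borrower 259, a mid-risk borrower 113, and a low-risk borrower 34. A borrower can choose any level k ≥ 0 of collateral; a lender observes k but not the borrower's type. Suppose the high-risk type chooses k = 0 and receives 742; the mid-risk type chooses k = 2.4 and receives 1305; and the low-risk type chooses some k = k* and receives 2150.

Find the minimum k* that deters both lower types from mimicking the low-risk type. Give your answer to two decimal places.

9.88

Mid-risk type (on-path payoff 1305 − 113×2.4 = 1033.8) won't mimic when 1033.8 ≥ 2150 − 113·k*, i.e. k* ≥ 9.88.
High-risk type (on-path payoff 742) won't mimic when 742 ≥ 2150 − 259·k*, i.e. k* ≥ 5.44.
Both must hold, so k* = max(5.44, 9.88) = 9.88. The mid-risk type's constraint binds.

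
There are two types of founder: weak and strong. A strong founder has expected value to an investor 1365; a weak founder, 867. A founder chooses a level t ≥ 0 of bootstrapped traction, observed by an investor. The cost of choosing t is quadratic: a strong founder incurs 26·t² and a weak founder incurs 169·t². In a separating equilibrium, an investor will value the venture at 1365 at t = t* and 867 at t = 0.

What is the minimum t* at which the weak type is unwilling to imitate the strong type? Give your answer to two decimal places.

1.72

The weak type at t = 0 receives 867; imitating at t* yields 1365 − 169·t*².
Indifference: 867 = 1365 − 169·t*², so t*² = (1365 − 867) / 169 ≈ 2.9467.
t* = √2.9467 ≈ 1.72.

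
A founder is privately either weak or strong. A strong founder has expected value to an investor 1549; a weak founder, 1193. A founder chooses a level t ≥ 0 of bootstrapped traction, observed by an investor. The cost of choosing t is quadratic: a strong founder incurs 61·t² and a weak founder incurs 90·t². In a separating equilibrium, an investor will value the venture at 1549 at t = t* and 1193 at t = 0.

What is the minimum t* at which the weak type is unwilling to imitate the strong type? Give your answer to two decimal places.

1.99

The weak type at t = 0 receives 1193; imitating at t* yields 1549 − 90·t*².
Indifference: 1193 = 1549 − 90·t*², so t*² = (1549 − 1193) / 90 ≈ 3.9556.
t* = √3.9556 ≈ 1.99.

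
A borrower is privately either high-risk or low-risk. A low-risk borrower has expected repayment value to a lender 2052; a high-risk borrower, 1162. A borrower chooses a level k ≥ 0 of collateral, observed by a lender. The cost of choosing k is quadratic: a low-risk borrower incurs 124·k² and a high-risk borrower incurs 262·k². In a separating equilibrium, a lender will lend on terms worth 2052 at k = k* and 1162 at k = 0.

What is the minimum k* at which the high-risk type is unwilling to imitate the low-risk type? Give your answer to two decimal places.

The high-risk type at k = 0 receives 1162; imitating at k* yields 2052 − 262·k*².
Indifference: 1162 = 2052 − 262·k*², so k*² = (2052 − 1162) / 262 ≈ 3.3969.
k* = √3.3969 ≈ 1.84.

1.84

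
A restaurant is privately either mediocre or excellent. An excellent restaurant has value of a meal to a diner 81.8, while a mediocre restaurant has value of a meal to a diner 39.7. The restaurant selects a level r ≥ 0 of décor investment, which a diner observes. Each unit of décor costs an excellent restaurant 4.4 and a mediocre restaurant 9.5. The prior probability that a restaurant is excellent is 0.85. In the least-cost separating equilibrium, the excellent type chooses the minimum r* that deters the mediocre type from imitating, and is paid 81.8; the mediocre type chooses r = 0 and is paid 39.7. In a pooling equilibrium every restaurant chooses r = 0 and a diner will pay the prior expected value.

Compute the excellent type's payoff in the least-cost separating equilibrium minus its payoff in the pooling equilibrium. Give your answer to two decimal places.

Least-cost separating signal: r* solves 39.7 = 81.8 − 9.5·r*, so r* = (81.8 − 39.7)/9.5 ≈ 4.4316.
Excellent type's separating payoff: 81.8 − 4.4 × r* = 81.8 − 4.4 × (81.8 − 39.7)/9.5 = 81.8 − 185.24/9.5 ≈ 62.3011.
Pooling payoff: 0.85 × 81.8 + 0.15 × 39.7 = 75.485.
Difference: 62.3011 − 75.485 = -13.1839, i.e. -13.18 to two decimal places.
The excellent type would prefer the pooling outcome.

-13.18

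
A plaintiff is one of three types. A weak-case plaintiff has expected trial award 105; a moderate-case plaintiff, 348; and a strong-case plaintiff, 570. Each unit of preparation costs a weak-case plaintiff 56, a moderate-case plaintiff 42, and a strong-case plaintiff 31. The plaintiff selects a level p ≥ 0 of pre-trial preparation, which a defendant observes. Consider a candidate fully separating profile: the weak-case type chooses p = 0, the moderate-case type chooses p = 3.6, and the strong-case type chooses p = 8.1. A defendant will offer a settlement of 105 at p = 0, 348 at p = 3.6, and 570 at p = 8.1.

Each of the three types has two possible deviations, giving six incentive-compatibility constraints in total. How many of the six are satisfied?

Strong-case (own payoff 570 − 31×8.1 = 318.9): to p=0 gives 105 → no gain ✓; to p=3.6 gives 348 − 31×3.6 = 236.4 → no gain ✓.
Weak-case (own payoff 105): to p=3.6 gives 348 − 56×3.6 = 146.4 → profitable ✗; to p=8.1 gives 570 − 56×8.1 = 116.4 → profitable ✗.
Moderate-case (own payoff 348 − 42×3.6 = 196.8): to p=0 gives 105 → no gain ✓; to p=8.1 gives 570 − 42×8.1 = 229.8 → profitable ✗.
3 of the 6 constraints hold; not an equilibrium.

3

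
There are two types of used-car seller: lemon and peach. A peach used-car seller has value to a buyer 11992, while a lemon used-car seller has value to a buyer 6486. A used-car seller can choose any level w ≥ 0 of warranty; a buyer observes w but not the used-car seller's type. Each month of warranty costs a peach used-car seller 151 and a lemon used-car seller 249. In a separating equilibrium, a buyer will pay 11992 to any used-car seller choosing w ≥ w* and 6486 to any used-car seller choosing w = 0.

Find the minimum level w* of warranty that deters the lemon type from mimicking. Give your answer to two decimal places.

A lemon used-car seller choosing w = 0 receives 6486.
Imitating at w* instead would pay 11992 at cost 249·w*, netting 11992 − 249·w*.
Indifference: 6486 = 11992 − 249·w*, so w* = (11992 − 6486) / 249 ≈ 22.11.
This is the lemon type's binding incentive-compatibility constraint; any w ≥ 22.11 sustains separation on that side.

22.11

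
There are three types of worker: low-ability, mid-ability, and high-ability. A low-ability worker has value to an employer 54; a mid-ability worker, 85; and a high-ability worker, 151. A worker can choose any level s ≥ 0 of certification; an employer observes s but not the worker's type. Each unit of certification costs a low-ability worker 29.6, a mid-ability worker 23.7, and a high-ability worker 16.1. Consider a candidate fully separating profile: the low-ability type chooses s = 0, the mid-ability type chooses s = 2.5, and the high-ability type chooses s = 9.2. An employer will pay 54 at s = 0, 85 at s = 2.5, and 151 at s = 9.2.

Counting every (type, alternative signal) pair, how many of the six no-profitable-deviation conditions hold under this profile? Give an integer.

High-ability (own payoff 151 − 16.1×9.2 = 2.88): to s=0 gives 54 → profitable ✗; to s=2.5 gives 85 − 16.1×2.5 = 44.75 → profitable ✗.
Low-ability (own payoff 54): to s=2.5 gives 85 − 29.6×2.5 = 11 → no gain ✓; to s=9.2 gives 151 − 29.6×9.2 = -121.32 → no gain ✓.
Mid-ability (own payoff 85 − 23.7×2.5 = 25.75): to s=0 gives 54 → profitable ✗; to s=9.2 gives 151 − 23.7×9.2 = -67.04 → no gain ✓.
3 of the 6 constraints hold; not an equilibrium.

3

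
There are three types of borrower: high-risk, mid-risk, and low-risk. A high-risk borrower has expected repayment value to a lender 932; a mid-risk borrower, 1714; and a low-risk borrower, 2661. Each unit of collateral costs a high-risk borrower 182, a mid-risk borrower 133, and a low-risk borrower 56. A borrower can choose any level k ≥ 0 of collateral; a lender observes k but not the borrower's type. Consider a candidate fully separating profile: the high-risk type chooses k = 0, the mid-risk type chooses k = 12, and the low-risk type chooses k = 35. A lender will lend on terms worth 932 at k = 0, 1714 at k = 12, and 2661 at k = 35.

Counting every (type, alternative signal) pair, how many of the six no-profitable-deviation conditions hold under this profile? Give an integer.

3

High-risk (own payoff 932): to k=12 gives 1714 − 182×12 = -470 → no gain ✓; to k=35 gives 2661 − 182×35 = -3709 → no gain ✓.
Low-risk (own payoff 2661 − 56×35 = 701): to k=0 gives 932 → profitable ✗; to k=12 gives 1714 − 56×12 = 1042 → profitable ✗.
Mid-risk (own payoff 1714 − 133×12 = 118): to k=0 gives 932 → profitable ✗; to k=35 gives 2661 − 133×35 = -1994 → no gain ✓.
3 of the 6 constraints hold; not an equilibrium.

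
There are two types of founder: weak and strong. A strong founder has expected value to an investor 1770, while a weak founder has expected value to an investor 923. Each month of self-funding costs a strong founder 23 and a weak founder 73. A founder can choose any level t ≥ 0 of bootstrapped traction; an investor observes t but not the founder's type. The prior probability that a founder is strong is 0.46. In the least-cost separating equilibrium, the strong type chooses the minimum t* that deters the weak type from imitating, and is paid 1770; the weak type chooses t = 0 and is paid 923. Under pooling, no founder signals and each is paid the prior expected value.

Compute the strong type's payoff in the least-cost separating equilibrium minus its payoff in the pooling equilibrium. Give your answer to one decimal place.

190.5

Least-cost separating signal: t* solves 923 = 1770 − 73·t*, so t* = (1770 − 923)/73 ≈ 11.6027.
Strong type's separating payoff: 1770 − 23 × t* = 1770 − 23 × (1770 − 923)/73 = 1770 − 19481/73 ≈ 1503.137.
Pooling payoff: 0.46 × 1770 + 0.54 × 923 = 1312.62.
Difference: 1503.137 − 1312.62 = 190.517, i.e. 190.5 to one decimal place.
The strong type prefers to separate.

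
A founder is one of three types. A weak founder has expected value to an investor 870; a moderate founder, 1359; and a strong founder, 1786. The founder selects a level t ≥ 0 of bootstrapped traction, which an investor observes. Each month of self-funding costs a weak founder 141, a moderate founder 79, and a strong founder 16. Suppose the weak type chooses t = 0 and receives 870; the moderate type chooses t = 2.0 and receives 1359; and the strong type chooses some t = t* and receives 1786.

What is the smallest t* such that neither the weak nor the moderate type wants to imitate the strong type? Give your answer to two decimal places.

7.41

Weak type (on-path payoff 870) won't mimic when 870 ≥ 1786 − 141·t*, i.e. t* ≥ 6.50.
Moderate type (on-path payoff 1359 − 79×2.0 = 1201) won't mimic when 1201 ≥ 1786 − 79·t*, i.e. t* ≥ 7.41.
Both must hold, so t* = max(6.50, 7.41) = 7.41. The moderate type's constraint binds.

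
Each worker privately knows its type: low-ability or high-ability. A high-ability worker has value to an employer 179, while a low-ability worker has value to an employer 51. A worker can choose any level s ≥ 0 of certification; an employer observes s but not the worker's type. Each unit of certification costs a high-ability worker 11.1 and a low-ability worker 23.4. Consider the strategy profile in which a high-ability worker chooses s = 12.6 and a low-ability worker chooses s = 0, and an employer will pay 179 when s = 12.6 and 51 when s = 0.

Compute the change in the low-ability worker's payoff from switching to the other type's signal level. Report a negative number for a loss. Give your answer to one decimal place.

Playing s = 0 the low-ability worker receives 51.
Deviating to s = 12.6 brings payment 179 at cost 23.4 × 12.6 = 294.84, netting -115.84.
Gain from deviating: -115.84 − 51 = -166.84, i.e. -166.8 to one decimal place.
The gain is negative, so the low-ability type's incentive-compatibility constraint is satisfied.

-166.8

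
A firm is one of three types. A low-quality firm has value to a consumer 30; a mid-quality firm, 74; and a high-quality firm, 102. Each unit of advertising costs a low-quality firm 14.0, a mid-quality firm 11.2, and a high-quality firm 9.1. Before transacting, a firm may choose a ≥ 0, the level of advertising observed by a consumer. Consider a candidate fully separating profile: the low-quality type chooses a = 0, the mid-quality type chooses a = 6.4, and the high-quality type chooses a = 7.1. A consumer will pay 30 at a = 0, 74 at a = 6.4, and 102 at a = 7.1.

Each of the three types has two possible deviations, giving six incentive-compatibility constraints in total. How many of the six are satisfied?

Low-quality (own payoff 30): to a=6.4 gives 74 − 14.0×6.4 = -15.6 → no gain ✓; to a=7.1 gives 102 − 14.0×7.1 = 2.6 → no gain ✓.
Mid-quality (own payoff 74 − 11.2×6.4 = 2.32): to a=0 gives 30 → profitable ✗; to a=7.1 gives 102 − 11.2×7.1 = 22.48 → profitable ✗.
High-quality (own payoff 102 − 9.1×7.1 = 37.39): to a=0 gives 30 → no gain ✓; to a=6.4 gives 74 − 9.1×6.4 = 15.76 → no gain ✓.
4 of the 6 constraints hold; not an equilibrium.

4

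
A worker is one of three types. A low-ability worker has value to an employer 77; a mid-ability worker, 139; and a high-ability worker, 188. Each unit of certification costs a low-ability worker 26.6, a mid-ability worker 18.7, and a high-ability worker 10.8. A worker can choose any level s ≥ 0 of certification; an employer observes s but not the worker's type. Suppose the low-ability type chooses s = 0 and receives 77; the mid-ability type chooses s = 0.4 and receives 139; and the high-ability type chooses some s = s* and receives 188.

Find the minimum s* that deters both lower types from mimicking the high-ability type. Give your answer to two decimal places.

Low-ability type (on-path payoff 77) won't mimic when 77 ≥ 188 − 26.6·s*, i.e. s* ≥ 4.17.
Mid-ability type (on-path payoff 139 − 18.7×0.4 = 131.52) won't mimic when 131.52 ≥ 188 − 18.7·s*, i.e. s* ≥ 3.02.
Both must hold, so s* = max(4.17, 3.02) = 4.17. The low-ability type's constraint binds.

4.17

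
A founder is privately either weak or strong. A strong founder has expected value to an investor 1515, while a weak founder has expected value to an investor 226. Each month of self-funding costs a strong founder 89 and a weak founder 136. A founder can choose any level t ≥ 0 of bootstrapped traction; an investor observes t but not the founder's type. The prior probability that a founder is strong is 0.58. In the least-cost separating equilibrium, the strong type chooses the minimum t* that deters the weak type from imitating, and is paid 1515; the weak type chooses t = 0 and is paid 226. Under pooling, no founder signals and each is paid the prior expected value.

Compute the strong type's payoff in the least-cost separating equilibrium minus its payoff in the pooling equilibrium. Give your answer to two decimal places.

-302.16

Least-cost separating signal: t* solves 226 = 1515 − 136·t*, so t* = (1515 − 226)/136 ≈ 9.4779.
Strong type's separating payoff: 1515 − 89 × t* = 1515 − 89 × (1515 − 226)/136 = 1515 − 114721/136 ≈ 671.4632.
Pooling payoff: 0.58 × 1515 + 0.42 × 226 = 973.62.
Difference: 671.4632 − 973.62 = -302.1568, i.e. -302.16 to two decimal places.
The strong type would prefer the pooling outcome.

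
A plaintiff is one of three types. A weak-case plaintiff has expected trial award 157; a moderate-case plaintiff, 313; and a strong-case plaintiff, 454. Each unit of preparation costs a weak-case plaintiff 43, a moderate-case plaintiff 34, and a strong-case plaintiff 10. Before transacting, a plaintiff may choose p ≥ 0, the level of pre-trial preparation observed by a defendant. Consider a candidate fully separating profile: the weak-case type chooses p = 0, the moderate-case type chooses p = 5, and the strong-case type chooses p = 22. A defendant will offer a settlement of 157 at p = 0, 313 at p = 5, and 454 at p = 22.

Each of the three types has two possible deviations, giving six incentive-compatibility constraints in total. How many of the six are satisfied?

4

Strong-case (own payoff 454 − 10×22 = 234): to p=0 gives 157 → no gain ✓; to p=5 gives 313 − 10×5 = 263 → profitable ✗.
Weak-case (own payoff 157): to p=5 gives 313 − 43×5 = 98 → no gain ✓; to p=22 gives 454 − 43×22 = -492 → no gain ✓.
Moderate-case (own payoff 313 − 34×5 = 143): to p=0 gives 157 → profitable ✗; to p=22 gives 454 − 34×22 = -294 → no gain ✓.
4 of the 6 constraints hold; not an equilibrium.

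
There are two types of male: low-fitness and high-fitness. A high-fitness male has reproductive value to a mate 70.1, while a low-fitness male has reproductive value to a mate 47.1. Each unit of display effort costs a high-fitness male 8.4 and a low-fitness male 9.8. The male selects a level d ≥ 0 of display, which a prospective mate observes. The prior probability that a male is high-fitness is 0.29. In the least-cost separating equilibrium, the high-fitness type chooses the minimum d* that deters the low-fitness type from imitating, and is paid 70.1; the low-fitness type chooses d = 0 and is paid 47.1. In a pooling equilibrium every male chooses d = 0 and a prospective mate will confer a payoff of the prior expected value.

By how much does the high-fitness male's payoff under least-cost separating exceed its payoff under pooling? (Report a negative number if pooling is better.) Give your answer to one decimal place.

Least-cost separating signal: d* solves 47.1 = 70.1 − 9.8·d*, so d* = (70.1 − 47.1)/9.8 ≈ 2.3469.
High-fitness type's separating payoff: 70.1 − 8.4 × d* = 70.1 − 8.4 × (70.1 − 47.1)/9.8 = 70.1 − 193.2/9.8 ≈ 50.386.
Pooling payoff: 0.29 × 70.1 + 0.71 × 47.1 = 53.77.
Difference: 50.386 − 53.77 = -3.384, i.e. -3.4 to one decimal place.
The high-fitness type would prefer the pooling outcome.

-3.4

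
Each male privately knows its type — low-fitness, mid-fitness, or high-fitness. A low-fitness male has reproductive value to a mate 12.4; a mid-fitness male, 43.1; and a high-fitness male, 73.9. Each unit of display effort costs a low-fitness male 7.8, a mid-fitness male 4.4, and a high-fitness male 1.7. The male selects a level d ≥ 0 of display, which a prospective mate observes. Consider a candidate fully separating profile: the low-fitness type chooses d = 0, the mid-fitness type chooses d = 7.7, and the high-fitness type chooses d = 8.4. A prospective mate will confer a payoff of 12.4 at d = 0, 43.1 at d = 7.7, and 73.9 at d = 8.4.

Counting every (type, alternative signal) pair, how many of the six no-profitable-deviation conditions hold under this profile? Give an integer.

4

High-fitness (own payoff 73.9 − 1.7×8.4 = 59.62): to d=0 gives 12.4 → no gain ✓; to d=7.7 gives 43.1 − 1.7×7.7 = 30.01 → no gain ✓.
Low-fitness (own payoff 12.4): to d=7.7 gives 43.1 − 7.8×7.7 = -16.96 → no gain ✓; to d=8.4 gives 73.9 − 7.8×8.4 = 8.38 → no gain ✓.
Mid-fitness (own payoff 43.1 − 4.4×7.7 = 9.22): to d=0 gives 12.4 → profitable ✗; to d=8.4 gives 73.9 − 4.4×8.4 = 36.94 → profitable ✗.
4 of the 6 constraints hold; not an equilibrium.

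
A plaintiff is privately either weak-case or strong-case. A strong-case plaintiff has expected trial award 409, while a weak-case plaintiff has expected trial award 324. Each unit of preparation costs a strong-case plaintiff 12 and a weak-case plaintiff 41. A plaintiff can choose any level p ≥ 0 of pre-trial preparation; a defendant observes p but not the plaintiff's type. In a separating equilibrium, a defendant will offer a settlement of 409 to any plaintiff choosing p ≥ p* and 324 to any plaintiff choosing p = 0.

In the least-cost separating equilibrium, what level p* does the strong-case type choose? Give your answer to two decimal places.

2.07

A weak-case plaintiff choosing p = 0 receives 324.
Imitating at p* instead would pay 409 at cost 41·p*, netting 409 − 41·p*.
Indifference: 324 = 409 − 41·p*, so p* = (409 − 324) / 41 ≈ 2.07.
This is the weak-case type's binding incentive-compatibility constraint; any p ≥ 2.07 sustains separation on that side.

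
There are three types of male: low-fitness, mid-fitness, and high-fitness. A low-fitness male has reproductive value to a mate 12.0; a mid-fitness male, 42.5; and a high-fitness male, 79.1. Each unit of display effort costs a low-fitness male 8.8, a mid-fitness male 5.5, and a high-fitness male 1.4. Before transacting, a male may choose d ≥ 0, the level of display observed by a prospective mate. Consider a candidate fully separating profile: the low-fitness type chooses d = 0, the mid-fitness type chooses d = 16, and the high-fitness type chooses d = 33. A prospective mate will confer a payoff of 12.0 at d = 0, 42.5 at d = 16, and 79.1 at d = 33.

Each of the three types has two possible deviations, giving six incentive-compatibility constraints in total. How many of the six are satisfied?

Low-fitness (own payoff 12.0): to d=16 gives 42.5 − 8.8×16 = -98.3 → no gain ✓; to d=33 gives 79.1 − 8.8×33 = -211.3 → no gain ✓.
High-fitness (own payoff 79.1 − 1.4×33 = 32.9): to d=0 gives 12.0 → no gain ✓; to d=16 gives 42.5 − 1.4×16 = 20.1 → no gain ✓.
Mid-fitness (own payoff 42.5 − 5.5×16 = -45.5): to d=0 gives 12.0 → profitable ✗; to d=33 gives 79.1 − 5.5×33 = -102.4 → no gain ✓.
5 of the 6 constraints hold; not an equilibrium.

5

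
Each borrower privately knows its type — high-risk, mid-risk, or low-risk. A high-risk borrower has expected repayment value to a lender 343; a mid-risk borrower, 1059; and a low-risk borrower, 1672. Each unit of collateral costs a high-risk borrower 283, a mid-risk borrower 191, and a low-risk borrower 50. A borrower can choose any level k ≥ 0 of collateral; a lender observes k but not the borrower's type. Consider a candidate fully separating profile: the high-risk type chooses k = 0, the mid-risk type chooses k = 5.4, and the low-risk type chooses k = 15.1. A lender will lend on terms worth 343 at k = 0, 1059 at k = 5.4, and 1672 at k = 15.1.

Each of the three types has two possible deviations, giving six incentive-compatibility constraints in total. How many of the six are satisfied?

5

Low-risk (own payoff 1672 − 50×15.1 = 917): to k=0 gives 343 → no gain ✓; to k=5.4 gives 1059 − 50×5.4 = 789 → no gain ✓.
Mid-risk (own payoff 1059 − 191×5.4 = 27.6): to k=0 gives 343 → profitable ✗; to k=15.1 gives 1672 − 191×15.1 = -1212.1 → no gain ✓.
High-risk (own payoff 343): to k=5.4 gives 1059 − 283×5.4 = -469.2 → no gain ✓; to k=15.1 gives 1672 − 283×15.1 = -2601.3 → no gain ✓.
5 of the 6 constraints hold; not an equilibrium.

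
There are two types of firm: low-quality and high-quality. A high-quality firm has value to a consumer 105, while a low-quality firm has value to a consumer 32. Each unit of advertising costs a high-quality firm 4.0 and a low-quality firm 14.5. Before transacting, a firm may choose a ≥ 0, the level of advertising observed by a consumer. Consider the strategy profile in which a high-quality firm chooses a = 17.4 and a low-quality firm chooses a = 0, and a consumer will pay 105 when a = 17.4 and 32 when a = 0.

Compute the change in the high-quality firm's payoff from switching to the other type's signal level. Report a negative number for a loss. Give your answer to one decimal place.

Playing a = 17.4 the high-quality firm receives 105 − 4.0 × 17.4 = 35.4.
Deviating to a = 0 yields 32 instead.
Gain from deviating: 32 − 35.4 = -3.4.
The gain is negative, so the high-quality type's incentive-compatibility constraint is satisfied.

-3.4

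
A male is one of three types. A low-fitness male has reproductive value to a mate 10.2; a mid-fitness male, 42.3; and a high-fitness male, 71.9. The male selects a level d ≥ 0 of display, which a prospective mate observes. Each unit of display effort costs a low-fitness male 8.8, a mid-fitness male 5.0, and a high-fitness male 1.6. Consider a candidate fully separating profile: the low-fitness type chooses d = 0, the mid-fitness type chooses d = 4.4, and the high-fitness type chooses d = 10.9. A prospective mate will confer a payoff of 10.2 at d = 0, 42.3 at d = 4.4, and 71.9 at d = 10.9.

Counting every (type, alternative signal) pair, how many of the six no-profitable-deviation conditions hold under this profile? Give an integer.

6

Mid-fitness (own payoff 42.3 − 5.0×4.4 = 20.3): to d=0 gives 10.2 → no gain ✓; to d=10.9 gives 71.9 − 5.0×10.9 = 17.4 → no gain ✓.
High-fitness (own payoff 71.9 − 1.6×10.9 = 54.46): to d=0 gives 10.2 → no gain ✓; to d=4.4 gives 42.3 − 1.6×4.4 = 35.26 → no gain ✓.
Low-fitness (own payoff 10.2): to d=4.4 gives 42.3 − 8.8×4.4 = 3.58 → no gain ✓; to d=10.9 gives 71.9 − 8.8×10.9 = -24.02 → no gain ✓.
6 of the 6 constraints hold; this profile is a separating equilibrium.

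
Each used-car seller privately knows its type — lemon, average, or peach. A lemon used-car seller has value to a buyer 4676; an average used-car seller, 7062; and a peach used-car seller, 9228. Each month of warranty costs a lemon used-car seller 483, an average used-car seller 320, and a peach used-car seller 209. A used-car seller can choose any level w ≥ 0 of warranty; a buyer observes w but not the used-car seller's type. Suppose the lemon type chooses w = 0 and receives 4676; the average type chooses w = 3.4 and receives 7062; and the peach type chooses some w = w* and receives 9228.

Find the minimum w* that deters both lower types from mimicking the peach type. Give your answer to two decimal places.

Lemon type (on-path payoff 4676) won't mimic when 4676 ≥ 9228 − 483·w*, i.e. w* ≥ 9.42.
Average type (on-path payoff 7062 − 320×3.4 = 5974) won't mimic when 5974 ≥ 9228 − 320·w*, i.e. w* ≥ 10.17.
Both must hold, so w* = max(9.42, 10.17) = 10.17. The average type's constraint binds.

10.17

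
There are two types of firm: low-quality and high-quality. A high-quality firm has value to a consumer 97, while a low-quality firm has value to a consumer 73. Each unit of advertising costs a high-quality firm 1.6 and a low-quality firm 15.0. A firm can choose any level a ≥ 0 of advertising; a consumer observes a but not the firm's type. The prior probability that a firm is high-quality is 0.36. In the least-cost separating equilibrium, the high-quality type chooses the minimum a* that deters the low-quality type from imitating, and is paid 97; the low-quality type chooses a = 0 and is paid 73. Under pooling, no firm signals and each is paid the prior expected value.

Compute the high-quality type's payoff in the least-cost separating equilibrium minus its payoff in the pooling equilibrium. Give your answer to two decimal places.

Least-cost separating signal: a* solves 73 = 97 − 15.0·a*, so a* = (97 − 73)/15.0 = 1.6.
High-quality type's separating payoff: 97 − 1.6 × a* = 97 − 1.6 × (97 − 73)/15.0 = 97 − 38.4/15.0 = 94.44.
Pooling payoff: 0.36 × 97 + 0.64 × 73 = 81.64.
Difference: 94.44 − 81.64 = 12.80.
The high-quality type prefers to separate.

12.80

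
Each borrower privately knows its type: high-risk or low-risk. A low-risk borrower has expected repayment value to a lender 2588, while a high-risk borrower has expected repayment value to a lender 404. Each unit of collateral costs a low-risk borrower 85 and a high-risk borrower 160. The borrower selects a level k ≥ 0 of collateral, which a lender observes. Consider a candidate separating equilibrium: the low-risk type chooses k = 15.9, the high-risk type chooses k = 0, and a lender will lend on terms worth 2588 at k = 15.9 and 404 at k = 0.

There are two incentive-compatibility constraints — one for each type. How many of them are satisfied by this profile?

2

Low-risk type: signal → 2588 − 85 × 15.9 = 1236.5; deviate to 0 → 404. IC holds (1236.5 ≥ 404).
High-risk type: stay at 0 → 404; mimic → 2588 − 160 × 15.9 = 44. IC holds (404 ≥ 44).
2 of 2 constraints hold, so this is a separating equilibrium.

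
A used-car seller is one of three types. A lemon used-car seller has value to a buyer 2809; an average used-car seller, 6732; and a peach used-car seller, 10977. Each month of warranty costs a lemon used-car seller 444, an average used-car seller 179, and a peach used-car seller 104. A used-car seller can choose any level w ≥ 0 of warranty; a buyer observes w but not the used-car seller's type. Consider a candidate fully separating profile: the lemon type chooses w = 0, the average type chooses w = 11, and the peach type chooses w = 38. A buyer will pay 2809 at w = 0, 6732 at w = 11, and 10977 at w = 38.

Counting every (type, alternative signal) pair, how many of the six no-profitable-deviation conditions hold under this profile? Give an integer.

Lemon (own payoff 2809): to w=11 gives 6732 − 444×11 = 1848 → no gain ✓; to w=38 gives 10977 − 444×38 = -5895 → no gain ✓.
Peach (own payoff 10977 − 104×38 = 7025): to w=0 gives 2809 → no gain ✓; to w=11 gives 6732 − 104×11 = 5588 → no gain ✓.
Average (own payoff 6732 − 179×11 = 4763): to w=0 gives 2809 → no gain ✓; to w=38 gives 10977 − 179×38 = 4175 → no gain ✓.
6 of the 6 constraints hold; this profile is a separating equilibrium.

6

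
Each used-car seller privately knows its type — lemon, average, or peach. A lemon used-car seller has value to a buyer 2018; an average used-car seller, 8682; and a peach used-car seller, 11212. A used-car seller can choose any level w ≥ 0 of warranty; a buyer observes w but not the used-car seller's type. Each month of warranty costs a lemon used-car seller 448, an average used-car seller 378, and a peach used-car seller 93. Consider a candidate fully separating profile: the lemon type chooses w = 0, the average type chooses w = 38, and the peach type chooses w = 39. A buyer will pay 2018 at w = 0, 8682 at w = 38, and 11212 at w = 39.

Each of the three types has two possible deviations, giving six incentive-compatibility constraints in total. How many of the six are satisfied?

Lemon (own payoff 2018): to w=38 gives 8682 − 448×38 = -8342 → no gain ✓; to w=39 gives 11212 − 448×39 = -6260 → no gain ✓.
Average (own payoff 8682 − 378×38 = -5682): to w=0 gives 2018 → profitable ✗; to w=39 gives 11212 − 378×39 = -3530 → profitable ✗.
Peach (own payoff 11212 − 93×39 = 7585): to w=0 gives 2018 → no gain ✓; to w=38 gives 8682 − 93×38 = 5148 → no gain ✓.
4 of the 6 constraints hold; not an equilibrium.

4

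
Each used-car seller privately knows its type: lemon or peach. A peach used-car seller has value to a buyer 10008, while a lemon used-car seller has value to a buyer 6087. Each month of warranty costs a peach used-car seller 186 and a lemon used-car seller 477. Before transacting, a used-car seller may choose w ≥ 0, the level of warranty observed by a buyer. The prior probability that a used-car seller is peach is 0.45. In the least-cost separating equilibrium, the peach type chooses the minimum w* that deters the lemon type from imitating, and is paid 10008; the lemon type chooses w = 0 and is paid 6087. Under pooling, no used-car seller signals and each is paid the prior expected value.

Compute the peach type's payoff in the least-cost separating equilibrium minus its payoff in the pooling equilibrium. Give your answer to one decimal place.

Least-cost separating signal: w* solves 6087 = 10008 − 477·w*, so w* = (10008 − 6087)/477 ≈ 8.2201.
Peach type's separating payoff: 10008 − 186 × w* = 10008 − 186 × (10008 − 6087)/477 = 10008 − 729306/477 ≈ 8479.057.
Pooling payoff: 0.45 × 10008 + 0.55 × 6087 = 7851.45.
Difference: 8479.057 − 7851.45 = 627.607, i.e. 627.6 to one decimal place.
The peach type prefers to separate.

627.6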